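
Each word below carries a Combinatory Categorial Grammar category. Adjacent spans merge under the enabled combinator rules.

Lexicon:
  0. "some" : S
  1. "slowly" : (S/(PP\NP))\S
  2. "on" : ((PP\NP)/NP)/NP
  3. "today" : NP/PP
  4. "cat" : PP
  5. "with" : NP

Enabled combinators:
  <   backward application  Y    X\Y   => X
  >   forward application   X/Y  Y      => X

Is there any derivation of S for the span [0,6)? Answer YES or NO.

[0,6] S   >
  [0,2] S/(PP\NP)   <
    [0,1] "some" : S
    [1,2] "slowly" : (S/(PP\NP))\S
  [2,6] PP\NP   >
    [2,5] (PP\NP)/NP   >
      [2,3] "on" : ((PP\NP)/NP)/NP
      [3,5] NP   >
        [3,4] "today" : NP/PP
        [4,5] "cat" : PP
    [5,6] "with" : NP

YES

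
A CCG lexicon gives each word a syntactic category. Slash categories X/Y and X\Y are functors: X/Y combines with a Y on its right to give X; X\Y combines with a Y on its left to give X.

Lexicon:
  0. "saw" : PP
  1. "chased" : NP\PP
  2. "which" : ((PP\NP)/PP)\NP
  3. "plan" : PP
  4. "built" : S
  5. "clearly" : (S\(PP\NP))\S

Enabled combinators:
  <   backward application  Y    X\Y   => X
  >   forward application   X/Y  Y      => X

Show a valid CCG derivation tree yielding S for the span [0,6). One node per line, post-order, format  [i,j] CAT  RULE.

[0,1] PP  lex  "saw"
[1,2] NP\PP  lex  "chased"
[0,2] NP  <  k=1
[2,3] ((PP\NP)/PP)\NP  lex  "which"
[0,3] (PP\NP)/PP  <  k=2
[3,4] PP  lex  "plan"
[0,4] PP\NP  >  k=3
[4,5] S  lex  "built"
[5,6] (S\(PP\NP))\S  lex  "clearly"
[4,6] S\(PP\NP)  <  k=5
[0,6] S  <  k=4

[0,6] S   <
  [0,4] PP\NP   >
    [0,3] (PP\NP)/PP   <
      [0,2] NP   <
        [0,1] "saw" : PP
        [1,2] "chased" : NP\PP
      [2,3] "which" : ((PP\NP)/PP)\NP
    [3,4] "plan" : PP
  [4,6] S\(PP\NP)   <
    [4,5] "built" : S
    [5,6] "clearly" : (S\(PP\NP))\S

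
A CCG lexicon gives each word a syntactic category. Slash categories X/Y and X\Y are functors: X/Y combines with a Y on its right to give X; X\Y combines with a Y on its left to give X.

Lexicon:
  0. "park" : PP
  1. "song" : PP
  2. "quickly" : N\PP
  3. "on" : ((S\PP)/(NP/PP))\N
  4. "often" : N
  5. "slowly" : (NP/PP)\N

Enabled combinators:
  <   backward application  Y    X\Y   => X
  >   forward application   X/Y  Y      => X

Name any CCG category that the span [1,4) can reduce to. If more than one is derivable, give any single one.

[0,6] S   <
  [0,1] "park" : PP
  [1,6] S\PP   >
    [1,4] (S\PP)/(NP/PP)   <
      [1,3] N   <
        [1,2] "song" : PP
        [2,3] "quickly" : N\PP
      [3,4] "on" : ((S\PP)/(NP/PP))\N
    [4,6] NP/PP   <
      [4,5] "often" : N
      [5,6] "slowly" : (NP/PP)\N

(S\PP)/(NP/PP)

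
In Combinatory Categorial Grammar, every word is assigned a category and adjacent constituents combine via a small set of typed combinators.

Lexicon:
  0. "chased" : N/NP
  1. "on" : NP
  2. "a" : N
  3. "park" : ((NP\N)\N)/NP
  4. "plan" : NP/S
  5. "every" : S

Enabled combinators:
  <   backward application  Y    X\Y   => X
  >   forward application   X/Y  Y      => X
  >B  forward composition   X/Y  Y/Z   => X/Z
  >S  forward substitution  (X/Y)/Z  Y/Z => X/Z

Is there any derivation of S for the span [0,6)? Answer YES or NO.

N/NP NP N ((NP\N)\N)/NP NP/S S
CKY chart[0,6] = {NP}; S ∉ chart

NO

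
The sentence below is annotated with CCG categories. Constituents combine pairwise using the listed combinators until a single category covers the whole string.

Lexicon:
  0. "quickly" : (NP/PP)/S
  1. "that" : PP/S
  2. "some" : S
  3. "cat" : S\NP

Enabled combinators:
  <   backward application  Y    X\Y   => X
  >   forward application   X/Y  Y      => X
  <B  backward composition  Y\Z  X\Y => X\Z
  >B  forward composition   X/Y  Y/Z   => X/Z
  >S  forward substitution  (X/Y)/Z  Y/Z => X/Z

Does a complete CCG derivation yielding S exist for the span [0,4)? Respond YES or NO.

YES

[0,4] S   <
  [0,3] NP   >
    [0,2] NP/S   >S
      [0,1] "quickly" : (NP/PP)/S
      [1,2] "that" : PP/S
    [2,3] "some" : S
  [3,4] "cat" : S\NP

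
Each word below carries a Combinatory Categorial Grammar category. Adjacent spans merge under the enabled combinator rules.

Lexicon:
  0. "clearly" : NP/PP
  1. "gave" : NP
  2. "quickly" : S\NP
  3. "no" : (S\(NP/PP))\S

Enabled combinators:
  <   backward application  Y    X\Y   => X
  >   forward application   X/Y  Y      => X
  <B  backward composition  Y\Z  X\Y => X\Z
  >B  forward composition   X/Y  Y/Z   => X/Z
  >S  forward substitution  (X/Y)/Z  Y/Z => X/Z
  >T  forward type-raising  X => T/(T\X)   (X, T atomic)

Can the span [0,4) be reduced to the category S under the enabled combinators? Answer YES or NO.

YES

[0,4] S   <
  [0,1] "clearly" : NP/PP
  [1,4] S\(NP/PP)   <
    [1,3] S   >
      [1,2] S/(S\NP)   >T
        [1,2] "gave" : NP
      [2,3] "quickly" : S\NP
    [3,4] "no" : (S\(NP/PP))\S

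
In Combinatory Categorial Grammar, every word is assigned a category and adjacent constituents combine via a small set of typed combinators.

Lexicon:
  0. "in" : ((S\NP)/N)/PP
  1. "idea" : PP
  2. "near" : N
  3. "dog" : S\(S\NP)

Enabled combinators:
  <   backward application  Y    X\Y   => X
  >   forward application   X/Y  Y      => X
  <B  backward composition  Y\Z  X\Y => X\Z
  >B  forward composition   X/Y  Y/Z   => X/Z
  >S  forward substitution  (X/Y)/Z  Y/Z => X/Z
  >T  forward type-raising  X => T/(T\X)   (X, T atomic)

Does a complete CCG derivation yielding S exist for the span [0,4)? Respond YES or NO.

[0,4] S   <
  [0,3] S\NP   >
    [0,2] (S\NP)/N   >
      [0,1] "in" : ((S\NP)/N)/PP
      [1,2] "idea" : PP
    [2,3] "near" : N
  [3,4] "dog" : S\(S\NP)

YES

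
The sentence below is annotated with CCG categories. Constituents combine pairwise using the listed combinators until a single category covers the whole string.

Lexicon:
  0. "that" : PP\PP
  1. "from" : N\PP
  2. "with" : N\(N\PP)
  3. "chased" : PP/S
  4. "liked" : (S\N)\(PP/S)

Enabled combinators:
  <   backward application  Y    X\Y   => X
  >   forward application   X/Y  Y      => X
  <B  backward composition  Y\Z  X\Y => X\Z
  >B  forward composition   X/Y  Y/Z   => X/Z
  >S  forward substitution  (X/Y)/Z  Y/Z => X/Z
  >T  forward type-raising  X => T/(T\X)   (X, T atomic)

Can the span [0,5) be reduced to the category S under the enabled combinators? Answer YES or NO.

[0,5] S   <
  [0,3] N   <
    [0,2] N\PP   <B
      [0,1] "that" : PP\PP
      [1,2] "from" : N\PP
    [2,3] "with" : N\(N\PP)
  [3,5] S\N   <
    [3,4] "chased" : PP/S
    [4,5] "liked" : (S\N)\(PP/S)

YES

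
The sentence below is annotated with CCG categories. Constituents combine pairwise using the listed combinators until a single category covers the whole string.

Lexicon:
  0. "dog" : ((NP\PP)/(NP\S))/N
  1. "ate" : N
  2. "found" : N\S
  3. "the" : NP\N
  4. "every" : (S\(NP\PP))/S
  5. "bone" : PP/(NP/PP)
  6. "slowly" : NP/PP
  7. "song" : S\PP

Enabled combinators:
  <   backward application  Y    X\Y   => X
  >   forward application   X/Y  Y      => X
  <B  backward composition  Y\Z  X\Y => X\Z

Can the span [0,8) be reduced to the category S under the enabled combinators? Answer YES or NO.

[0,8] S   <
  [0,4] NP\PP   >
    [0,2] (NP\PP)/(NP\S)   >
      [0,1] "dog" : ((NP\PP)/(NP\S))/N
      [1,2] "ate" : N
    [2,4] NP\S   <B
      [2,3] "found" : N\S
      [3,4] "the" : NP\N
  [4,8] S\(NP\PP)   >
    [4,5] "every" : (S\(NP\PP))/S
    [5,8] S   <
      [5,7] PP   >
        [5,6] "bone" : PP/(NP/PP)
        [6,7] "slowly" : NP/PP
      [7,8] "song" : S\PP

YES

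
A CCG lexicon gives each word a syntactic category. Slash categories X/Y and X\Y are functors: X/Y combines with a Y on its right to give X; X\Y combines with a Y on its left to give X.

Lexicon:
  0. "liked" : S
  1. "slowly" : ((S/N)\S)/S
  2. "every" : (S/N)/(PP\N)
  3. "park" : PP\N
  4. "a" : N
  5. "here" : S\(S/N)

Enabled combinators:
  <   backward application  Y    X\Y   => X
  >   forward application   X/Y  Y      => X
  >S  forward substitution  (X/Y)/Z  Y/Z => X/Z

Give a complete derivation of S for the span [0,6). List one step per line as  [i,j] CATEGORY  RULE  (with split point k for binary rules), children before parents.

[0,1] S  lex  "liked"
[1,2] ((S/N)\S)/S  lex  "slowly"
[2,3] (S/N)/(PP\N)  lex  "every"
[3,4] PP\N  lex  "park"
[2,4] S/N  >  k=3
[4,5] N  lex  "a"
[2,5] S  >  k=4
[1,5] (S/N)\S  >  k=2
[0,5] S/N  <  k=1
[5,6] S\(S/N)  lex  "here"
[0,6] S  <  k=5

[0,6] S   <
  [0,5] S/N   <
    [0,1] "liked" : S
    [1,5] (S/N)\S   >
      [1,2] "slowly" : ((S/N)\S)/S
      [2,5] S   >
        [2,4] S/N   >
          [2,3] "every" : (S/N)/(PP\N)
          [3,4] "park" : PP\N
        [4,5] "a" : N
  [5,6] "here" : S\(S/N)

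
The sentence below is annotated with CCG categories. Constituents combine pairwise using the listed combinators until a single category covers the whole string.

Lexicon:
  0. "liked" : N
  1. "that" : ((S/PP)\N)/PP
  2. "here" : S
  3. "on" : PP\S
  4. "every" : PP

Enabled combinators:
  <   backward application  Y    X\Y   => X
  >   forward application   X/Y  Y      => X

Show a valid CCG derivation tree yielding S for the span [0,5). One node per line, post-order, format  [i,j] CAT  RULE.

[0,5] S   >
  [0,4] S/PP   <
    [0,1] "liked" : N
    [1,4] (S/PP)\N   >
      [1,2] "that" : ((S/PP)\N)/PP
      [2,4] PP   <
        [2,3] "here" : S
        [3,4] "on" : PP\S
  [4,5] "every" : PP

[0,1] N  lex  "liked"
[1,2] ((S/PP)\N)/PP  lex  "that"
[2,3] S  lex  "here"
[3,4] PP\S  lex  "on"
[2,4] PP  <  k=3
[1,4] (S/PP)\N  >  k=2
[0,4] S/PP  <  k=1
[4,5] PP  lex  "every"
[0,5] S  >  k=4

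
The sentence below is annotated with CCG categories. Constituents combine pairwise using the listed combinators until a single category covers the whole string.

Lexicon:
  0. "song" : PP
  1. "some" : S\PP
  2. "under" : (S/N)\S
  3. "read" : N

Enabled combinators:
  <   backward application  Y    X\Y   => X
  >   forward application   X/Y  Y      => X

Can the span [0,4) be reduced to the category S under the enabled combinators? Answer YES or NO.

[0,4] S   >
  [0,3] S/N   <
    [0,2] S   <
      [0,1] "song" : PP
      [1,2] "some" : S\PP
    [2,3] "under" : (S/N)\S
  [3,4] "read" : N

YES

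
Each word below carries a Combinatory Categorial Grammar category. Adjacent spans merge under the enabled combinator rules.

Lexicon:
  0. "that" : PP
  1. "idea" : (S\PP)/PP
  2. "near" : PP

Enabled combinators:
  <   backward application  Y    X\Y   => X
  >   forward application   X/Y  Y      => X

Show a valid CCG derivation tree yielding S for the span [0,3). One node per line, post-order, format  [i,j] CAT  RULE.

[0,1] PP  lex  "that"
[1,2] (S\PP)/PP  lex  "idea"
[2,3] PP  lex  "near"
[1,3] S\PP  >  k=2
[0,3] S  <  k=1

[0,3] S   <
  [0,1] "that" : PP
  [1,3] S\PP   >
    [1,2] "idea" : (S\PP)/PP
    [2,3] "near" : PP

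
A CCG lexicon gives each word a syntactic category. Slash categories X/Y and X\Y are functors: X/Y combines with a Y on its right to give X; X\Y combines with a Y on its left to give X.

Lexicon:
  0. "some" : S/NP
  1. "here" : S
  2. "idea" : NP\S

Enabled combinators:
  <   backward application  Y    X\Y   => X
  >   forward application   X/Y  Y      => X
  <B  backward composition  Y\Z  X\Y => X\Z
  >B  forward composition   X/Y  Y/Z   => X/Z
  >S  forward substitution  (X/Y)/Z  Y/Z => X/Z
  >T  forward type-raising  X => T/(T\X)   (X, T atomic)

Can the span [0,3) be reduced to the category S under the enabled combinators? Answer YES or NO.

YES

[0,3] S   >
  [0,1] "some" : S/NP
  [1,3] NP   <
    [1,2] "here" : S
    [2,3] "idea" : NP\S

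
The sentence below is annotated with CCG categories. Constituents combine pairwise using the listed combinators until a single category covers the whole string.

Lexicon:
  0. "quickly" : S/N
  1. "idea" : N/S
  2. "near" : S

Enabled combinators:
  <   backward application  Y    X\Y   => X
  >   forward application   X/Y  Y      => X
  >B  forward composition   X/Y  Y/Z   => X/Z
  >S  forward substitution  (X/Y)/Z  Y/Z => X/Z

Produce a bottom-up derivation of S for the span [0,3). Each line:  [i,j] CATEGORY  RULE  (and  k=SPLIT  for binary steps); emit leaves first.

[0,1] S/N  lex  "quickly"
[1,2] N/S  lex  "idea"
[2,3] S  lex  "near"
[1,3] N  >  k=2
[0,3] S  >  k=1

[0,3] S   >
  [0,1] "quickly" : S/N
  [1,3] N   >
    [1,2] "idea" : N/S
    [2,3] "near" : S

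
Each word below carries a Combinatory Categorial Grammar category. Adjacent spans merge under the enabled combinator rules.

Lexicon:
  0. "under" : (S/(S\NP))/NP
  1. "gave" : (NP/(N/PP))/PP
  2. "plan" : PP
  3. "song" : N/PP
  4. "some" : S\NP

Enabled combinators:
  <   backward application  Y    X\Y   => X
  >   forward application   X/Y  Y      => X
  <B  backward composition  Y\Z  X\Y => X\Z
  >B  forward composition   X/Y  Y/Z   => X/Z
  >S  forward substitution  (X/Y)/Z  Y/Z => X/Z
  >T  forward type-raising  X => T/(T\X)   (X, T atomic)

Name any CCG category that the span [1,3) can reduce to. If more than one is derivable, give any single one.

NP/(N/PP)

[0,5] S   >
  [0,4] S/(S\NP)   >
    [0,1] "under" : (S/(S\NP))/NP
    [1,4] NP   >
      [1,3] NP/(N/PP)   >
        [1,2] "gave" : (NP/(N/PP))/PP
        [2,3] "plan" : PP
      [3,4] "song" : N/PP
  [4,5] "some" : S\NP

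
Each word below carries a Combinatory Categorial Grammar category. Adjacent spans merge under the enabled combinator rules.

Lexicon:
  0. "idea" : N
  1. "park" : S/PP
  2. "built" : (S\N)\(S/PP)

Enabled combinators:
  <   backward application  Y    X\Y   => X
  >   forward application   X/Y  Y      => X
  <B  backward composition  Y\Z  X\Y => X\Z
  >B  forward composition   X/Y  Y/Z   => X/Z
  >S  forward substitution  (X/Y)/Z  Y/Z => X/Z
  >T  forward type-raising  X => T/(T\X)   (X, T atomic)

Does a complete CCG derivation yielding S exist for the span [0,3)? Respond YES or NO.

[0,3] S   >
  [0,1] S/(S\N)   >T
    [0,1] "idea" : N
  [1,3] S\N   <
    [1,2] "park" : S/PP
    [2,3] "built" : (S\N)\(S/PP)

YES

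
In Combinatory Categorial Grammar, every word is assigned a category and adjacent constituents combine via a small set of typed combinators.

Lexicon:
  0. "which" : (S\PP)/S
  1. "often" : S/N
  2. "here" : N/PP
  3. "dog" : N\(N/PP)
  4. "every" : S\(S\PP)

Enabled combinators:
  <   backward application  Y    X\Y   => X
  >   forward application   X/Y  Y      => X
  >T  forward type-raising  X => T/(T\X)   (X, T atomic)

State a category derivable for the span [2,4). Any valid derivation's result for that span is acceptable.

N

[0,5] S   <
  [0,4] S\PP   >
    [0,1] "which" : (S\PP)/S
    [1,4] S   >
      [1,2] "often" : S/N
      [2,4] N   <
        [2,3] "here" : N/PP
        [3,4] "dog" : N\(N/PP)
  [4,5] "every" : S\(S\PP)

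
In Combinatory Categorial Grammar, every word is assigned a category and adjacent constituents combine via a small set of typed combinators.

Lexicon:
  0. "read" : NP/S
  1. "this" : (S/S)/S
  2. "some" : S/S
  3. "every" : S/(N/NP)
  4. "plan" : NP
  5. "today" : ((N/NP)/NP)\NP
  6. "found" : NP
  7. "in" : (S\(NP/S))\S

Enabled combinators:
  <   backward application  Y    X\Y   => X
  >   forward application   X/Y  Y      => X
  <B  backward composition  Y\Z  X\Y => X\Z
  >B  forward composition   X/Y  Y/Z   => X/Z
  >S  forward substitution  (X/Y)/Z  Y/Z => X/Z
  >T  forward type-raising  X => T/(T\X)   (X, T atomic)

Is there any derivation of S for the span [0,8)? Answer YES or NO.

YES

[0,8] S   <
  [0,3] NP/S   >B
    [0,1] "read" : NP/S
    [1,3] S/S   >S
      [1,2] "this" : (S/S)/S
      [2,3] "some" : S/S
  [3,8] S\(NP/S)   <
    [3,7] S   >
      [3,6] S/NP   >B
        [3,4] "every" : S/(N/NP)
        [4,6] (N/NP)/NP   <
          [4,5] "plan" : NP
          [5,6] "today" : ((N/NP)/NP)\NP
      [6,7] "found" : NP
    [7,8] "in" : (S\(NP/S))\S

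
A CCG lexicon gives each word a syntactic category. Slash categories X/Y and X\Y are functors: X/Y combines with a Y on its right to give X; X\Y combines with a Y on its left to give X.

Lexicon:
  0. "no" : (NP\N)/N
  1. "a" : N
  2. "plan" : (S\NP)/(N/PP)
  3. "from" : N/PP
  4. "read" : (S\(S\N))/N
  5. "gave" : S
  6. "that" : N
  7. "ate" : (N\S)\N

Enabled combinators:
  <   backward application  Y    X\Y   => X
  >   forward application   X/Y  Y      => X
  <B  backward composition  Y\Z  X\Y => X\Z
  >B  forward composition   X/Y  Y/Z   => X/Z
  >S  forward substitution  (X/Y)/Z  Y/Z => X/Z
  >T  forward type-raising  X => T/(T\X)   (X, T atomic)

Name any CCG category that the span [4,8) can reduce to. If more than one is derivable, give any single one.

[0,8] S   <
  [0,4] S\N   <B
    [0,2] NP\N   >
      [0,1] "no" : (NP\N)/N
      [1,2] "a" : N
    [2,4] S\NP   >
      [2,3] "plan" : (S\NP)/(N/PP)
      [3,4] "from" : N/PP
  [4,8] S\(S\N)   >
    [4,5] "read" : (S\(S\N))/N
    [5,8] N   <
      [5,6] "gave" : S
      [6,8] N\S   <
        [6,7] "that" : N
        [7,8] "ate" : (N\S)\N

S\(S\N)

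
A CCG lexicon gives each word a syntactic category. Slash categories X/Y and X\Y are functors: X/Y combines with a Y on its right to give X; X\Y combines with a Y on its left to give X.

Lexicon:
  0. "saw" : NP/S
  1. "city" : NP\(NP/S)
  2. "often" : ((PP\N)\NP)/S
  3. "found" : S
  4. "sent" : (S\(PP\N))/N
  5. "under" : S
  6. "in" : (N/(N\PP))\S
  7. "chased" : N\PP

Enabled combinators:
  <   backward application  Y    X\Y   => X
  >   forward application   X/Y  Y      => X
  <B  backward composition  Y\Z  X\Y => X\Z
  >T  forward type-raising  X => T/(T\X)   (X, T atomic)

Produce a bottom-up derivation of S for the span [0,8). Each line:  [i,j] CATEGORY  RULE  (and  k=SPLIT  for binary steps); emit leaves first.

[0,1] NP/S  lex  "saw"
[1,2] NP\(NP/S)  lex  "city"
[0,2] NP  <  k=1
[2,3] ((PP\N)\NP)/S  lex  "often"
[3,4] S  lex  "found"
[2,4] (PP\N)\NP  >  k=3
[0,4] PP\N  <  k=2
[4,5] (S\(PP\N))/N  lex  "sent"
[5,6] S  lex  "under"
[6,7] (N/(N\PP))\S  lex  "in"
[5,7] N/(N\PP)  <  k=6
[7,8] N\PP  lex  "chased"
[5,8] N  >  k=7
[4,8] S\(PP\N)  >  k=5
[0,8] S  <  k=4

[0,8] S   <
  [0,4] PP\N   <
    [0,2] NP   <
      [0,1] "saw" : NP/S
      [1,2] "city" : NP\(NP/S)
    [2,4] (PP\N)\NP   >
      [2,3] "often" : ((PP\N)\NP)/S
      [3,4] "found" : S
  [4,8] S\(PP\N)   >
    [4,5] "sent" : (S\(PP\N))/N
    [5,8] N   >
      [5,7] N/(N\PP)   <
        [5,6] "under" : S
        [6,7] "in" : (N/(N\PP))\S
      [7,8] "chased" : N\PP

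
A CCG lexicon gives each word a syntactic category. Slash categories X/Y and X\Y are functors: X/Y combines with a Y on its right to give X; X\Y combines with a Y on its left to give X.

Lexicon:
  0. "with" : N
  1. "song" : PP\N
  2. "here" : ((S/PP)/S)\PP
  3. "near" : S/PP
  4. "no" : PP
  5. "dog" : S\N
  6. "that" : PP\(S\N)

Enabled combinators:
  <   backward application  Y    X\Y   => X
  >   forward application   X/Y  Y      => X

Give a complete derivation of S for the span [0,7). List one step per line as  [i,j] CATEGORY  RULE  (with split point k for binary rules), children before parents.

[0,1] N  lex  "with"
[1,2] PP\N  lex  "song"
[0,2] PP  <  k=1
[2,3] ((S/PP)/S)\PP  lex  "here"
[0,3] (S/PP)/S  <  k=2
[3,4] S/PP  lex  "near"
[4,5] PP  lex  "no"
[3,5] S  >  k=4
[0,5] S/PP  >  k=3
[5,6] S\N  lex  "dog"
[6,7] PP\(S\N)  lex  "that"
[5,7] PP  <  k=6
[0,7] S  >  k=5

[0,7] S   >
  [0,5] S/PP   >
    [0,3] (S/PP)/S   <
      [0,2] PP   <
        [0,1] "with" : N
        [1,2] "song" : PP\N
      [2,3] "here" : ((S/PP)/S)\PP
    [3,5] S   >
      [3,4] "near" : S/PP
      [4,5] "no" : PP
  [5,7] PP   <
    [5,6] "dog" : S\N
    [6,7] "that" : PP\(S\N)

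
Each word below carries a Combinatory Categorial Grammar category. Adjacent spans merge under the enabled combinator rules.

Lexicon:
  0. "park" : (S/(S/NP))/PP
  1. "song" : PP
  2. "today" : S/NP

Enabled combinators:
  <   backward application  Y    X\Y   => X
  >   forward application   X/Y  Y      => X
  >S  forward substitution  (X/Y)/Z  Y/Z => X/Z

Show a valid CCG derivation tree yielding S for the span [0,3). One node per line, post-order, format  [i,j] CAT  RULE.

[0,1] (S/(S/NP))/PP  lex  "park"
[1,2] PP  lex  "song"
[0,2] S/(S/NP)  >  k=1
[2,3] S/NP  lex  "today"
[0,3] S  >  k=2

[0,3] S   >
  [0,2] S/(S/NP)   >
    [0,1] "park" : (S/(S/NP))/PP
    [1,2] "song" : PP
  [2,3] "today" : S/NP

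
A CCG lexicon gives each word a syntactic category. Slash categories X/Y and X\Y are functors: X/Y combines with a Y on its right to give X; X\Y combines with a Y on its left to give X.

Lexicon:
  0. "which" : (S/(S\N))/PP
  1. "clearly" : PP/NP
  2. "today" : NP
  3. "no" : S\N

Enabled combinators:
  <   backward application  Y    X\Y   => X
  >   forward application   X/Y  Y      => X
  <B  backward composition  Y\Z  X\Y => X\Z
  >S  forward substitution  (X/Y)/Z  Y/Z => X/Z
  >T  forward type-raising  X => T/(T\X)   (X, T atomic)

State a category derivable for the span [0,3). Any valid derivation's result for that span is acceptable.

S/(S\N)

[0,4] S   >
  [0,3] S/(S\N)   >
    [0,1] "which" : (S/(S\N))/PP
    [1,3] PP   >
      [1,2] "clearly" : PP/NP
      [2,3] "today" : NP
  [3,4] "no" : S\N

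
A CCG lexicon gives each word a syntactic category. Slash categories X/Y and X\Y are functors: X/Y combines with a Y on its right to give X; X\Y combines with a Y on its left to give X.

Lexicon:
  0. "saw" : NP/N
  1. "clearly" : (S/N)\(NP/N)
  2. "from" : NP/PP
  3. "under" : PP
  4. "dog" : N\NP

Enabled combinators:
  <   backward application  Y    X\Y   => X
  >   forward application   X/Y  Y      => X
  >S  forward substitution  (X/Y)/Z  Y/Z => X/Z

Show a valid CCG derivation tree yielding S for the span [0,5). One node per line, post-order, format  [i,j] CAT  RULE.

[0,5] S   >
  [0,2] S/N   <
    [0,1] "saw" : NP/N
    [1,2] "clearly" : (S/N)\(NP/N)
  [2,5] N   <
    [2,4] NP   >
      [2,3] "from" : NP/PP
      [3,4] "under" : PP
    [4,5] "dog" : N\NP

[0,1] NP/N  lex  "saw"
[1,2] (S/N)\(NP/N)  lex  "clearly"
[0,2] S/N  <  k=1
[2,3] NP/PP  lex  "from"
[3,4] PP  lex  "under"
[2,4] NP  >  k=3
[4,5] N\NP  lex  "dog"
[2,5] N  <  k=4
[0,5] S  >  k=2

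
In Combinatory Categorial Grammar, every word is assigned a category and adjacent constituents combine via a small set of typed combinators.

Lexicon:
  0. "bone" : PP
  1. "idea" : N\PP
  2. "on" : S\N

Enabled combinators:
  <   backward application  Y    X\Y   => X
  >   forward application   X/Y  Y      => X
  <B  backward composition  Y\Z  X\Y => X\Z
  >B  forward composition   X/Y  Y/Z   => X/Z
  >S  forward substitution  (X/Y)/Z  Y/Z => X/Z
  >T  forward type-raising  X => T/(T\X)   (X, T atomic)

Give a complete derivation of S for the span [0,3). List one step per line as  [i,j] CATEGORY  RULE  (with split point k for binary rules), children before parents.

[0,1] PP  lex  "bone"
[1,2] N\PP  lex  "idea"
[0,2] N  <  k=1
[2,3] S\N  lex  "on"
[0,3] S  <  k=2

[0,3] S   <
  [0,2] N   <
    [0,1] "bone" : PP
    [1,2] "idea" : N\PP
  [2,3] "on" : S\N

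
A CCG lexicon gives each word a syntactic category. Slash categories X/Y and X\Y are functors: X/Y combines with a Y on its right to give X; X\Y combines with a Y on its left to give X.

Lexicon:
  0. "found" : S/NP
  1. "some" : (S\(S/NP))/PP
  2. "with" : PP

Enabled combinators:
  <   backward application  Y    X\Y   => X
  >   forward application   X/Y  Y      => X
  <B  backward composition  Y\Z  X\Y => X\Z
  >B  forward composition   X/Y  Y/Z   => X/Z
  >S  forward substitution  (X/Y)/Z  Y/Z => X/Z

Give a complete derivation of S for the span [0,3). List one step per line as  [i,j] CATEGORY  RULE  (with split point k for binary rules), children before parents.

[0,1] S/NP  lex  "found"
[1,2] (S\(S/NP))/PP  lex  "some"
[2,3] PP  lex  "with"
[1,3] S\(S/NP)  >  k=2
[0,3] S  <  k=1

[0,3] S   <
  [0,1] "found" : S/NP
  [1,3] S\(S/NP)   >
    [1,2] "some" : (S\(S/NP))/PP
    [2,3] "with" : PP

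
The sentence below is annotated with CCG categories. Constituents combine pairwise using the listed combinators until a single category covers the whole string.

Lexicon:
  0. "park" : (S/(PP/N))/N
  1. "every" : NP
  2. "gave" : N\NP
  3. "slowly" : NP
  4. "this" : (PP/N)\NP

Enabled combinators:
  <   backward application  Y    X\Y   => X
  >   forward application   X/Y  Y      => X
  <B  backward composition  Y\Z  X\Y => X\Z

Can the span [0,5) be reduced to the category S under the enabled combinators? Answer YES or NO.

YES

[0,5] S   >
  [0,3] S/(PP/N)   >
    [0,1] "park" : (S/(PP/N))/N
    [1,3] N   <
      [1,2] "every" : NP
      [2,3] "gave" : N\NP
  [3,5] PP/N   <
    [3,4] "slowly" : NP
    [4,5] "this" : (PP/N)\NP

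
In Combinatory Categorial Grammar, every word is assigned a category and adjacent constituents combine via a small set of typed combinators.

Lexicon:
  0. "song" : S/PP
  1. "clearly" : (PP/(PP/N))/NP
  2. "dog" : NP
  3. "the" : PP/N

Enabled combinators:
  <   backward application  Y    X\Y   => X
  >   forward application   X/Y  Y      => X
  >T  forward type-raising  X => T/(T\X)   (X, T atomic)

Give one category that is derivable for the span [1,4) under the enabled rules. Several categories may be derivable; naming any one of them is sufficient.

PP

[0,4] S   >
  [0,1] "song" : S/PP
  [1,4] PP   >
    [1,3] PP/(PP/N)   >
      [1,2] "clearly" : (PP/(PP/N))/NP
      [2,3] "dog" : NP
    [3,4] "the" : PP/N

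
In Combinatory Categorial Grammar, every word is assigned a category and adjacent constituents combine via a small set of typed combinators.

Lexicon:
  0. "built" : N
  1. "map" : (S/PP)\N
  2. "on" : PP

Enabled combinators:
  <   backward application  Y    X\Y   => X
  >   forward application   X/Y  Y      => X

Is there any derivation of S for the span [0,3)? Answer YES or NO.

[0,3] S   >
  [0,2] S/PP   <
    [0,1] "built" : N
    [1,2] "map" : (S/PP)\N
  [2,3] "on" : PP

YES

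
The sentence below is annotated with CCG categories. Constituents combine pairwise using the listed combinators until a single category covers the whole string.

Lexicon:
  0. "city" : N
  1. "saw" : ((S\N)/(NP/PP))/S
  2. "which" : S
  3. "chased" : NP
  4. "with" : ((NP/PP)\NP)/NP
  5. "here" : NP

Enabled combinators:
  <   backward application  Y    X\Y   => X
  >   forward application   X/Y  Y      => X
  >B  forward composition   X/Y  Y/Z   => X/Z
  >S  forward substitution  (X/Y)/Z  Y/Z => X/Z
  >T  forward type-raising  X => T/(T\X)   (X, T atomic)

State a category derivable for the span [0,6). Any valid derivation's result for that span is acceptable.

S

[0,6] S   >
  [0,1] S/(S\N)   >T
    [0,1] "city" : N
  [1,6] S\N   >
    [1,3] (S\N)/(NP/PP)   >
      [1,2] "saw" : ((S\N)/(NP/PP))/S
      [2,3] "which" : S
    [3,6] NP/PP   <
      [3,4] "chased" : NP
      [4,6] (NP/PP)\NP   >
        [4,5] "with" : ((NP/PP)\NP)/NP
        [5,6] "here" : NP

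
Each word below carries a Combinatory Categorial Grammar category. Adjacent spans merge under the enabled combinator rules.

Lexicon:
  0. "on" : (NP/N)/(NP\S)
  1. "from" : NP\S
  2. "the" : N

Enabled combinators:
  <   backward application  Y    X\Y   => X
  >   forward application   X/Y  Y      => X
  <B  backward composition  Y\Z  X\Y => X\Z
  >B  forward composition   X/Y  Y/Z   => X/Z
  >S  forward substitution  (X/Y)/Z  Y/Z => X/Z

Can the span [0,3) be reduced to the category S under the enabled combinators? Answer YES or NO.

NO

(NP/N)/(NP\S) NP\S N
CKY chart[0,3] = {NP}; S ∉ chart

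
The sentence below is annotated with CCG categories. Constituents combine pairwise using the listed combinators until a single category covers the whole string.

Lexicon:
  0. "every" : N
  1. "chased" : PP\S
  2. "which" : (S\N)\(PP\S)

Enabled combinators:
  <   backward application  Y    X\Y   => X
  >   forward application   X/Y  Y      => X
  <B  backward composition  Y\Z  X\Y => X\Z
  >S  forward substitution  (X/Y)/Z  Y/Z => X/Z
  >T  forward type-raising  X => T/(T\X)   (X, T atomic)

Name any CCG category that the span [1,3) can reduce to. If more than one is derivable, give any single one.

[0,3] S   <
  [0,1] "every" : N
  [1,3] S\N   <
    [1,2] "chased" : PP\S
    [2,3] "which" : (S\N)\(PP\S)

S\N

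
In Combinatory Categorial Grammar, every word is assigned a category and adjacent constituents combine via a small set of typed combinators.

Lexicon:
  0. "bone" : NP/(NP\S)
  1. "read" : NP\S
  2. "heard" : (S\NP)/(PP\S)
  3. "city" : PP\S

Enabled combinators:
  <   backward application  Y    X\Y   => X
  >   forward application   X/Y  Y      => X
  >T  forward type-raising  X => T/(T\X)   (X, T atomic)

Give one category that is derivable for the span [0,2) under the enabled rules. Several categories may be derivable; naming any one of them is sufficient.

NP

[0,4] S   <
  [0,2] NP   >
    [0,1] "bone" : NP/(NP\S)
    [1,2] "read" : NP\S
  [2,4] S\NP   >
    [2,3] "heard" : (S\NP)/(PP\S)
    [3,4] "city" : PP\S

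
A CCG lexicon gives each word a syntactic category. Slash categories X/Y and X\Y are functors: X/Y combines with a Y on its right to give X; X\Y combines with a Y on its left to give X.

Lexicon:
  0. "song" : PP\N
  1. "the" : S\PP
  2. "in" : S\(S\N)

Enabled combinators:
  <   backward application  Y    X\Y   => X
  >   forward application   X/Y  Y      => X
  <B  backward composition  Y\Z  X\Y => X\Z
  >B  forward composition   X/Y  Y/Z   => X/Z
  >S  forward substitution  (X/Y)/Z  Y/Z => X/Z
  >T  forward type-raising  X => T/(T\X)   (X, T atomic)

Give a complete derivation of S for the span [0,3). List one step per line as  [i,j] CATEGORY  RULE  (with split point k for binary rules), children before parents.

[0,3] S   <
  [0,2] S\N   <B
    [0,1] "song" : PP\N
    [1,2] "the" : S\PP
  [2,3] "in" : S\(S\N)

[0,1] PP\N  lex  "song"
[1,2] S\PP  lex  "the"
[0,2] S\N  <B  k=1
[2,3] S\(S\N)  lex  "in"
[0,3] S  <  k=2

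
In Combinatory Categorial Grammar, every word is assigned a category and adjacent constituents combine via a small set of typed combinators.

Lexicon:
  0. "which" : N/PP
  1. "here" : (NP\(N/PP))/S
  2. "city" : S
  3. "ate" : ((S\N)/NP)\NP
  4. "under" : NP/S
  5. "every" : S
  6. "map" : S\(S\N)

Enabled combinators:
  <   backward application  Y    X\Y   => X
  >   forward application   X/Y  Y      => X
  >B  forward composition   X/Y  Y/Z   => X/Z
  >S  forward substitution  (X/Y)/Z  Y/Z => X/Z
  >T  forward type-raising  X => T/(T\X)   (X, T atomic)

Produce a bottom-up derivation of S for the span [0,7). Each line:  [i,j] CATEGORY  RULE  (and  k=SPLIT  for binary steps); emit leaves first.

[0,7] S   <
  [0,6] S\N   >
    [0,4] (S\N)/NP   <
      [0,3] NP   <
        [0,1] "which" : N/PP
        [1,3] NP\(N/PP)   >
          [1,2] "here" : (NP\(N/PP))/S
          [2,3] "city" : S
      [3,4] "ate" : ((S\N)/NP)\NP
    [4,6] NP   >
      [4,5] "under" : NP/S
      [5,6] "every" : S
  [6,7] "map" : S\(S\N)

[0,1] N/PP  lex  "which"
[1,2] (NP\(N/PP))/S  lex  "here"
[2,3] S  lex  "city"
[1,3] NP\(N/PP)  >  k=2
[0,3] NP  <  k=1
[3,4] ((S\N)/NP)\NP  lex  "ate"
[0,4] (S\N)/NP  <  k=3
[4,5] NP/S  lex  "under"
[5,6] S  lex  "every"
[4,6] NP  >  k=5
[0,6] S\N  >  k=4
[6,7] S\(S\N)  lex  "map"
[0,7] S  <  k=6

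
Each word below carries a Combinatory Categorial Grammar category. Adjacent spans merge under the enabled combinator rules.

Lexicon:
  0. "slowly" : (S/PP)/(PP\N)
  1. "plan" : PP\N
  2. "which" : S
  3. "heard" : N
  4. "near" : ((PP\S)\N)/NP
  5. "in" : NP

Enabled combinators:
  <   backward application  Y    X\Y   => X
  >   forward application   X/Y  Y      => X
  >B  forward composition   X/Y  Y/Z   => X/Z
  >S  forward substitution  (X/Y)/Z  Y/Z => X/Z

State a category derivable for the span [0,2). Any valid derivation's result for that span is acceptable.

S/PP

[0,6] S   >
  [0,2] S/PP   >
    [0,1] "slowly" : (S/PP)/(PP\N)
    [1,2] "plan" : PP\N
  [2,6] PP   <
    [2,3] "which" : S
    [3,6] PP\S   <
      [3,4] "heard" : N
      [4,6] (PP\S)\N   >
        [4,5] "near" : ((PP\S)\N)/NP
        [5,6] "in" : NP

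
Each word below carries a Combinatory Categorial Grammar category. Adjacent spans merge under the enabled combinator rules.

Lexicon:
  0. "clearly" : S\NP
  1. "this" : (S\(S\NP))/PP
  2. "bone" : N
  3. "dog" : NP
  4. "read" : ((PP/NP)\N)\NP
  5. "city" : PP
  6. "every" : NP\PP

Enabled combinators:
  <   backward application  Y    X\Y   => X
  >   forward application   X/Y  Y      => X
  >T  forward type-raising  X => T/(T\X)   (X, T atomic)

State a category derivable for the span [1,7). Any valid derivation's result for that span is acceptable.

S\(S\NP)

[0,7] S   <
  [0,1] "clearly" : S\NP
  [1,7] S\(S\NP)   >
    [1,2] "this" : (S\(S\NP))/PP
    [2,7] PP   >
      [2,5] PP/NP   <
        [2,3] "bone" : N
        [3,5] (PP/NP)\N   <
          [3,4] "dog" : NP
          [4,5] "read" : ((PP/NP)\N)\NP
      [5,7] NP   >
        [5,6] NP/(NP\PP)   >T
          [5,6] "city" : PP
        [6,7] "every" : NP\PP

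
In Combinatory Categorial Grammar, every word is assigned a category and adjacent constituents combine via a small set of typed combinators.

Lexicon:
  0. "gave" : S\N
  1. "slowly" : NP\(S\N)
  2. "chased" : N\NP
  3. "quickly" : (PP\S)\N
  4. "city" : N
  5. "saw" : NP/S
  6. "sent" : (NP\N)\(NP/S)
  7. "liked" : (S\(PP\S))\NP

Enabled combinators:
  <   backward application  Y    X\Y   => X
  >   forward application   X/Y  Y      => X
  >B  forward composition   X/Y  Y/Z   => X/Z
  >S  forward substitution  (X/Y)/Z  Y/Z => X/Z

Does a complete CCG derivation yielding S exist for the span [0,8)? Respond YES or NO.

[0,8] S   <
  [0,4] PP\S   <
    [0,3] N   <
      [0,2] NP   <
        [0,1] "gave" : S\N
        [1,2] "slowly" : NP\(S\N)
      [2,3] "chased" : N\NP
    [3,4] "quickly" : (PP\S)\N
  [4,8] S\(PP\S)   <
    [4,7] NP   <
      [4,5] "city" : N
      [5,7] NP\N   <
        [5,6] "saw" : NP/S
        [6,7] "sent" : (NP\N)\(NP/S)
    [7,8] "liked" : (S\(PP\S))\NP

YES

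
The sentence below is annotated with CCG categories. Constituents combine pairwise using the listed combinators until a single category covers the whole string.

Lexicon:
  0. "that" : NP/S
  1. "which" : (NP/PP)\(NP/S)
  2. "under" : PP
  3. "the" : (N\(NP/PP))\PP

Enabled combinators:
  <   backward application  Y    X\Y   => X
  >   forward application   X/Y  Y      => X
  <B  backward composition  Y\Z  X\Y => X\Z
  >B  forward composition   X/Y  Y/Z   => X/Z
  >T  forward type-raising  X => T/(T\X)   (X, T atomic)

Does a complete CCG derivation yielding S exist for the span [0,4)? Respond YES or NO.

NP/S (NP/PP)\(NP/S) PP (N\(NP/PP))\PP
CKY chart[0,4] = {N, N/(N\N), NP/(NP\N), PP/(PP\N), S/(S\N)}; S ∉ chart

NO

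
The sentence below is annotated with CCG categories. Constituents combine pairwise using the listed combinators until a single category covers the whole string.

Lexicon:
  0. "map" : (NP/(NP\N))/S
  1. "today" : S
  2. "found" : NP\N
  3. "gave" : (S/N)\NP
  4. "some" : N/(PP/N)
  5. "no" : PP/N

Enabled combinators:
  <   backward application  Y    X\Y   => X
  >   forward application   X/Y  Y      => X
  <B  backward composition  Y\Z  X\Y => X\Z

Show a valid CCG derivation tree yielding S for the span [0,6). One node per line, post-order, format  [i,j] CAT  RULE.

[0,1] (NP/(NP\N))/S  lex  "map"
[1,2] S  lex  "today"
[0,2] NP/(NP\N)  >  k=1
[2,3] NP\N  lex  "found"
[0,3] NP  >  k=2
[3,4] (S/N)\NP  lex  "gave"
[0,4] S/N  <  k=3
[4,5] N/(PP/N)  lex  "some"
[5,6] PP/N  lex  "no"
[4,6] N  >  k=5
[0,6] S  >  k=4

[0,6] S   >
  [0,4] S/N   <
    [0,3] NP   >
      [0,2] NP/(NP\N)   >
        [0,1] "map" : (NP/(NP\N))/S
        [1,2] "today" : S
      [2,3] "found" : NP\N
    [3,4] "gave" : (S/N)\NP
  [4,6] N   >
    [4,5] "some" : N/(PP/N)
    [5,6] "no" : PP/N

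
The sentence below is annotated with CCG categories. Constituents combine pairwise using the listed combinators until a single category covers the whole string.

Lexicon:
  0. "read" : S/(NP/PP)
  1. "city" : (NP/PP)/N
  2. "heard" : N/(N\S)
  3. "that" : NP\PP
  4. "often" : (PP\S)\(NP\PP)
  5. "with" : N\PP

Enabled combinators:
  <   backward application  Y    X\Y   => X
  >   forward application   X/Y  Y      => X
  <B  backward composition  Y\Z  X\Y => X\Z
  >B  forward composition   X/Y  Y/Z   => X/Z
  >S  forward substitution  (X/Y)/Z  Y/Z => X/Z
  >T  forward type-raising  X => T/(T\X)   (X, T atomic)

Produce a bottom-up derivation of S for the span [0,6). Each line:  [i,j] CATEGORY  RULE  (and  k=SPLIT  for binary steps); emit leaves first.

[0,6] S   >
  [0,2] S/N   >B
    [0,1] "read" : S/(NP/PP)
    [1,2] "city" : (NP/PP)/N
  [2,6] N   >
    [2,3] "heard" : N/(N\S)
    [3,6] N\S   <B
      [3,5] PP\S   <
        [3,4] "that" : NP\PP
        [4,5] "often" : (PP\S)\(NP\PP)
      [5,6] "with" : N\PP

[0,1] S/(NP/PP)  lex  "read"
[1,2] (NP/PP)/N  lex  "city"
[0,2] S/N  >B  k=1
[2,3] N/(N\S)  lex  "heard"
[3,4] NP\PP  lex  "that"
[4,5] (PP\S)\(NP\PP)  lex  "often"
[3,5] PP\S  <  k=4
[5,6] N\PP  lex  "with"
[3,6] N\S  <B  k=5
[2,6] N  >  k=3
[0,6] S  >  k=2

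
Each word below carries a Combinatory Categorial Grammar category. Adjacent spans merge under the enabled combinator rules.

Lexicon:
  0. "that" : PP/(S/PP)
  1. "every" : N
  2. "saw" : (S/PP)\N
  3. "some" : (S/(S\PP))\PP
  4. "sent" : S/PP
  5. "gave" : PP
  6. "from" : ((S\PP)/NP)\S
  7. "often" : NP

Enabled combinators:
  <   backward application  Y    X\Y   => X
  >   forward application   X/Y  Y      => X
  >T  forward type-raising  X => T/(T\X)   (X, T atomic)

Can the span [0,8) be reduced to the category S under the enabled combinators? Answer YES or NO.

YES

[0,8] S   >
  [0,4] S/(S\PP)   <
    [0,3] PP   >
      [0,1] "that" : PP/(S/PP)
      [1,3] S/PP   <
        [1,2] "every" : N
        [2,3] "saw" : (S/PP)\N
    [3,4] "some" : (S/(S\PP))\PP
  [4,8] S\PP   >
    [4,7] (S\PP)/NP   <
      [4,6] S   >
        [4,5] "sent" : S/PP
        [5,6] "gave" : PP
      [6,7] "from" : ((S\PP)/NP)\S
    [7,8] "often" : NP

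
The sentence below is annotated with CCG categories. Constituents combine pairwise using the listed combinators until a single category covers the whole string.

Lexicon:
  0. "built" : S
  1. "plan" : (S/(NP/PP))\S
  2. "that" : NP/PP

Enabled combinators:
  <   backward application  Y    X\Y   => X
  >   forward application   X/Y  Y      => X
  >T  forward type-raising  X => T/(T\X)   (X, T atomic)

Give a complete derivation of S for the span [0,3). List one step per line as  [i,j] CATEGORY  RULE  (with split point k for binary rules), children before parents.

[0,3] S   >
  [0,2] S/(NP/PP)   <
    [0,1] "built" : S
    [1,2] "plan" : (S/(NP/PP))\S
  [2,3] "that" : NP/PP

[0,1] S  lex  "built"
[1,2] (S/(NP/PP))\S  lex  "plan"
[0,2] S/(NP/PP)  <  k=1
[2,3] NP/PP  lex  "that"
[0,3] S  >  k=2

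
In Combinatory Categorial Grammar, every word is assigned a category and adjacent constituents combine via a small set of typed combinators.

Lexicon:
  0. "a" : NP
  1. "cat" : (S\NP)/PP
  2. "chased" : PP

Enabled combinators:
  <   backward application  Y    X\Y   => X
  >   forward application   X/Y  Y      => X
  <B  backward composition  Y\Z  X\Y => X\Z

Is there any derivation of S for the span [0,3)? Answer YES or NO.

YES

[0,3] S   <
  [0,1] "a" : NP
  [1,3] S\NP   >
    [1,2] "cat" : (S\NP)/PP
    [2,3] "chased" : PP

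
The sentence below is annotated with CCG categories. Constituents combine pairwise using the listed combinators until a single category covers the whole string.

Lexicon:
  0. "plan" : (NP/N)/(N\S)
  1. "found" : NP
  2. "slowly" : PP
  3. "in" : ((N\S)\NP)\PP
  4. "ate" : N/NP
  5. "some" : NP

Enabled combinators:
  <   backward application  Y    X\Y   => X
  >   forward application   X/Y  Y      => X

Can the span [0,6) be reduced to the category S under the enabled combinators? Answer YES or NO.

(NP/N)/(N\S) NP PP ((N\S)\NP)\PP N/NP NP
CKY chart[0,6] = {NP}; S ∉ chart

NO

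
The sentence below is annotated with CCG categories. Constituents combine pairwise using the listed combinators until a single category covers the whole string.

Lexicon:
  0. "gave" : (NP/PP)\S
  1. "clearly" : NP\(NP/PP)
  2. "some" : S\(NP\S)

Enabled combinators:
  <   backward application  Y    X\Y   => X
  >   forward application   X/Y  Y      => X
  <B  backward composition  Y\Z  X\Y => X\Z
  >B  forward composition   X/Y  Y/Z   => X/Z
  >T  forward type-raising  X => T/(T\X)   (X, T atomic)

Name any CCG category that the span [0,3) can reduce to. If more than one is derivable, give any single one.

[0,3] S   <
  [0,2] NP\S   <B
    [0,1] "gave" : (NP/PP)\S
    [1,2] "clearly" : NP\(NP/PP)
  [2,3] "some" : S\(NP\S)

S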